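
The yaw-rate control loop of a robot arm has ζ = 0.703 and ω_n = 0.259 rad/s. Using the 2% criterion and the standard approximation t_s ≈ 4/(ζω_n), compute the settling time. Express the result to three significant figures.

t_s ≈ 4/(ζω_n) = 4/(0.703 × 0.259) = 22.0 s.

t_s ≈ 22.0 s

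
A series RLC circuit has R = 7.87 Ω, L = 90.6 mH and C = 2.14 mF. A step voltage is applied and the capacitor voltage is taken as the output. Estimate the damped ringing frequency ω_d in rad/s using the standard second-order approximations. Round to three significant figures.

For a series RLC circuit (capacitor voltage as output), ω_n = 1/√(LC) = 1/√(90.6 mH · 2.14 mF) = 71.8 rad/s.
ζ = (R/2)·√(C/L) = (7.87/2)·√(2.14 mF/90.6 mH) = 0.605.
ω_d = ω_n√(1−ζ²) = 57.2 rad/s.

ω_d ≈ 57.2 rad/s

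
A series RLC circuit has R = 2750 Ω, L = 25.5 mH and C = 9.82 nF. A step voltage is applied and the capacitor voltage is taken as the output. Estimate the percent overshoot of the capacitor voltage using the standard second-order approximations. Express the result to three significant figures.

For a series RLC circuit (capacitor voltage as output), ω_n = 1/√(LC) = 1/√(25.5 mH · 9.82 nF) = 63200 rad/s.
ζ = (R/2)·√(C/L) = (2750/2)·√(9.82 nF/25.5 mH) = 0.853.
%OS = 100 e^{−πζ/√(1−ζ²)} with ζ = 0.853 gives 0.585%.

%OS ≈ 0.585%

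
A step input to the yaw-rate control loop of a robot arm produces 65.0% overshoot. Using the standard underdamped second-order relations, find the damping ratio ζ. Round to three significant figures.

ζ ≈ 0.136

Inverting the overshoot relation: ζ = |ln 0.650|/√(π² + ln²0.650) = 0.136.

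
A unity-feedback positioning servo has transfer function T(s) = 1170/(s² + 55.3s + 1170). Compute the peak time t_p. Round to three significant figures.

ω_n = √1170 = 34.2 rad/s; ζ = 55.3/(2·34.2) = 0.808.
ω_d = 34.2·√(1 − 0.808²) = 20.1 rad/s. Then t_p = π/ω_d = 0.156 s.

t_p ≈ 0.156 s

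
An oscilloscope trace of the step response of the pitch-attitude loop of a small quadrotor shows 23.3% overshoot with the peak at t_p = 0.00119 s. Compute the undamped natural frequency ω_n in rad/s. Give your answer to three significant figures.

The overshoot fixes ζ = −ln(OS)/√(π²+ln²(OS)) = 0.421.
t_p = π/ω_d ⇒ ω_d = 2640 rad/s; then ω_n = ω_d/√(1−ζ²) = 2910 rad/s.

ω_n ≈ 2910 rad/s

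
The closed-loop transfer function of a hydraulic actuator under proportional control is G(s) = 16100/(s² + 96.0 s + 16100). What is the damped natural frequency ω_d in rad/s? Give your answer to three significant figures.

Matching coefficients with s² + 2ζω_n s + ω_n² gives ω_n² = 16100 ⇒ ω_n = 127 rad/s, and ζ = 96.0/(2ω_n) = 0.378.
The damped frequency ω_d = ω_n√(1−ζ²) = 117 rad/s.

ω_d ≈ 117 rad/s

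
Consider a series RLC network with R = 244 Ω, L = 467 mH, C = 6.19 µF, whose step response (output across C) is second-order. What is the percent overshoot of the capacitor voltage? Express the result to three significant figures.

%OS ≈ 21.1%

For a series RLC circuit (capacitor voltage as output), ω_n = 1/√(LC) = 1/√(467 mH · 6.19 µF) = 588 rad/s.
ζ = (R/2)·√(C/L) = (244/2)·√(6.19 µF/467 mH) = 0.444.
%OS = 100 e^{−πζ/√(1−ζ²)} with ζ = 0.444 gives 21.1%.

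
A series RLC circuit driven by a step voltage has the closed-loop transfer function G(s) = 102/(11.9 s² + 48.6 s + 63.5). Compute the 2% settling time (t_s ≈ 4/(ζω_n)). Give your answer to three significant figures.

t_s ≈ 1.96 s

Dividing through by 11.9: denominator becomes s² + 4.084 s + 5.336.
So ω_n = √5.336 = 2.31 rad/s and ζ = 4.084/(2·2.31) = 0.884.
t_s ≈ 4/(ζω_n) = 1.96 s.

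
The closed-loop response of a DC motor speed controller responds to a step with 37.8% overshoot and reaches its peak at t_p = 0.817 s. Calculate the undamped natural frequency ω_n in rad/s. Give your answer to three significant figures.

ω_n ≈ 4.03 rad/s

From the overshoot, ζ = −ln(OS)/√(π²+ln²(OS)) = 0.296.
t_p = π/ω_d ⇒ ω_d = 3.85 rad/s; then ω_n = ω_d/√(1−ζ²) = 4.03 rad/s.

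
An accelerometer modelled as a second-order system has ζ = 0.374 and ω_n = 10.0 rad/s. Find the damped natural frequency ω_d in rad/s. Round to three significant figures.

ω_d ≈ 9.27 rad/s

ω_d = ω_n√(1−ζ²) = 10.0·√0.860 = 9.27 rad/s.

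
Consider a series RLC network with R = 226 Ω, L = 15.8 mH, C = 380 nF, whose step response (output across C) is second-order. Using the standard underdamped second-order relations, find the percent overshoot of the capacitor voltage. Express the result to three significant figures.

%OS ≈ 12.4%

For a series RLC circuit (capacitor voltage as output), ω_n = 1/√(LC) = 1/√(15.8 mH · 380 nF) = 12900 rad/s.
ζ = (R/2)·√(C/L) = (226/2)·√(380 nF/15.8 mH) = 0.554.
Overshoot: exp(−π·0.554/√(1−0.554²)) = 0.124, i.e. 12.4%.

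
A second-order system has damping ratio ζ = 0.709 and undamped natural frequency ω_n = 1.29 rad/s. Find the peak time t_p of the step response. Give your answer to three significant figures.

The damped frequency is ω_d = ω_n√(1−ζ²) = 1.29·√(1−0.503) = 0.910 rad/s.
Peak time t_p = π/ω_d = π/0.910 = 3.45 s.

t_p ≈ 3.45 s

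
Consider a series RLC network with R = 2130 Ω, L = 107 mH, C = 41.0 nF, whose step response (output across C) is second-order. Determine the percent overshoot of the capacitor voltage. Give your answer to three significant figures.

For a series RLC circuit (capacitor voltage as output), ω_n = 1/√(LC) = 1/√(107 mH · 41.0 nF) = 15100 rad/s.
ζ = (R/2)·√(C/L) = (2130/2)·√(41.0 nF/107 mH) = 0.659.
%OS = 100 e^{−πζ/√(1−ζ²)} with ζ = 0.659 gives 6.36%.

%OS ≈ 6.36%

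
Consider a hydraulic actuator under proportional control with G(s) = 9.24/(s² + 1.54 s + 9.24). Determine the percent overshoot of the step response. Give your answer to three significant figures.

%OS ≈ 43.9%

Matching coefficients with s² + 2ζω_n s + ω_n² gives ω_n² = 9.24 ⇒ ω_n = 3.04 rad/s, and ζ = 1.54/(2ω_n) = 0.253.
%OS = 100·exp(−πζ/√(1−ζ²)) = 43.9%.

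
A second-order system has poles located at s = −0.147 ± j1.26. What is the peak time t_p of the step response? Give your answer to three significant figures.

t_p ≈ 2.49 s

t_p = π/ω_d with ω_d = 1.26 (the imaginary part), so t_p = 2.49 s.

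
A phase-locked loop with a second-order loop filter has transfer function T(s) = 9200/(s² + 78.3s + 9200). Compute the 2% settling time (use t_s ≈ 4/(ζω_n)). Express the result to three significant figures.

Comparing the denominator to s² + 2ζω_n s + ω_n²: ω_n = √9200 = 95.9 rad/s, and 2ζω_n = 78.3 so ζ = 78.3/(2·95.9) = 0.408.
t_s ≈ 4/(ζω_n) = 4/(0.408·95.9) = 0.102 s.

t_s ≈ 0.102 s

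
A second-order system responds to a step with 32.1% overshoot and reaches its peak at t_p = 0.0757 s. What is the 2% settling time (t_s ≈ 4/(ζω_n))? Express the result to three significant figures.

ζ from %OS: ζ = |ln 0.321|/√(π²+ln²0.321) = 0.340.
t_p = π/ω_d ⇒ ω_d = 41.5 rad/s; then ω_n = ω_d/√(1−ζ²) = 44.1 rad/s.
t_s ≈ 4/(ζω_n) = 4/(0.340·44.1) = 0.266 s.

t_s ≈ 0.266 s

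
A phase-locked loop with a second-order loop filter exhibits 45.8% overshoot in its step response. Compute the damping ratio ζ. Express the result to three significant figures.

ζ ≈ 0.241

From %OS = 100·exp(−πζ/√(1−ζ²)), invert to get ζ = −ln(OS)/√(π² + ln²(OS)) with OS = 0.458.
−ln 0.458 = 0.7809, so ζ = 0.7809/√(π² + 0.6098) = 0.241.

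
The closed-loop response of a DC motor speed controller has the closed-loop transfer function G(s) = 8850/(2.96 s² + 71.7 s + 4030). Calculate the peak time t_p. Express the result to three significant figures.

t_p ≈ 0.0901 s

Dividing through by 2.96: denominator becomes s² + 24.22 s + 1361.
So ω_n = √1361 = 36.9 rad/s and ζ = 24.22/(2·36.9) = 0.328.
The damped frequency ω_d = ω_n√(1−ζ²) = 34.9 rad/s. t_p = π/ω_d = 0.0901 s.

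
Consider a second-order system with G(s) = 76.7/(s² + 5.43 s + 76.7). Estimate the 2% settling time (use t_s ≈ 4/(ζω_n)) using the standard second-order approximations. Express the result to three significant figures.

t_s ≈ 1.47 s

ω_n = √76.7 = 8.76 rad/s; ζ = 5.43/(2·8.76) = 0.310.
t_s ≈ 4/(ζω_n) = 4/(0.310·8.76) = 1.47 s.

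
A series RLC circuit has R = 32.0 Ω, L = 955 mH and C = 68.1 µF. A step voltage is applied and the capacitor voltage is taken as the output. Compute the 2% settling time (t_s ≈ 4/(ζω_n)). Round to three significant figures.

t_s ≈ 0.239 s

For a series RLC circuit (capacitor voltage as output), ω_n = 1/√(LC) = 1/√(955 mH · 68.1 µF) = 124 rad/s.
ζ = (R/2)·√(C/L) = (32.0/2)·√(68.1 µF/955 mH) = 0.135.
t_s ≈ 4/(ζω_n) = 0.239 s.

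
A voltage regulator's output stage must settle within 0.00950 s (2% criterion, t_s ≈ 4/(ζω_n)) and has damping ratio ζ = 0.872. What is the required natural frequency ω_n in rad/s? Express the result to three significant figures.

Rearranging t_s ≈ 4/(ζω_n) gives ω_n = 4/(ζ·t_s) = 4/(0.872 × 0.00950) = 483 rad/s.

ω_n ≈ 483 rad/s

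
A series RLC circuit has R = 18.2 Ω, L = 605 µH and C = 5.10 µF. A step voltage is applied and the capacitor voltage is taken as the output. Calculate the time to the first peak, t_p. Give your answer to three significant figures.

For a series RLC circuit (capacitor voltage as output), ω_n = 1/√(LC) = 1/√(605 µH · 5.10 µF) = 18000 rad/s.
ζ = (R/2)·√(C/L) = (18.2/2)·√(5.10 µF/605 µH) = 0.836.
The damped frequency ω_d = ω_n√(1−ζ²) = 9890 rad/s. t_p = π/ω_d = 0.000318 s.

t_p ≈ 0.000318 s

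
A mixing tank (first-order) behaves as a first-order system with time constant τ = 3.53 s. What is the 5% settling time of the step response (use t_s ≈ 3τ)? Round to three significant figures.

t_s ≈ 3τ = 10.6 s.

t_s ≈ 10.6 s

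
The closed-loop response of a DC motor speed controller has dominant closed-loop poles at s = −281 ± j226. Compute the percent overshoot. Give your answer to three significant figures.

|pole| = ω_n = √(281² + 226²) = 361 rad/s; ζ = cos θ = σ/ω_n = 0.779.
%OS = 100·exp(−πζ/√(1−ζ²)) = 2.01%.

%OS ≈ 2.01%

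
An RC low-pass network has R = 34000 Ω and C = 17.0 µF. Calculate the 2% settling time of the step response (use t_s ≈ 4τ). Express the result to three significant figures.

t_s ≈ 2.31 s

τ = RC = 34000 × 17.0 µF = 0.578 s.
t_s ≈ 4τ = 2.31 s.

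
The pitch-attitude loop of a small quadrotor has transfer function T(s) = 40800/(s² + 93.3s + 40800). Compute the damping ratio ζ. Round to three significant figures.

ω_n = √40800 = 202 rad/s; ζ = 93.3/(2·202) = 0.231.

ζ ≈ 0.231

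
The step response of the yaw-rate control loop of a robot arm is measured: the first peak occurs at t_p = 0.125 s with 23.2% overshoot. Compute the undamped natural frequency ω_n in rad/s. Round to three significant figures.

ω_n ≈ 27.7 rad/s

ζ from %OS: ζ = |ln 0.232|/√(π²+ln²0.232) = 0.422.
From t_p = π/ω_d, ω_d = π/0.125 = 25.1 rad/s, so ω_n = ω_d/√(1−ζ²) = 27.7 rad/s.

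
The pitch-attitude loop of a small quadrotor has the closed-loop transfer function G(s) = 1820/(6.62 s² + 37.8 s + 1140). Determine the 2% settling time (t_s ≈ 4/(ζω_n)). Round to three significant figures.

Dividing through by 6.62: denominator becomes s² + 5.710 s + 172.2.
So ω_n = √172.2 = 13.1 rad/s and ζ = 5.710/(2·13.1) = 0.218.
t_s ≈ 4/(ζω_n) = 1.40 s.

t_s ≈ 1.40 s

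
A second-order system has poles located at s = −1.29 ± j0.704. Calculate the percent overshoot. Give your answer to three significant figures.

The poles are at −σ ± jω_d with σ = 1.29 and ω_d = 0.704, so ω_n = √(σ²+ω_d²) = 1.47 rad/s and ζ = σ/ω_n = 0.878.
%OS = 100 e^{−πζ/√(1−ζ²)} with ζ = 0.878 gives 0.316%.

%OS ≈ 0.316%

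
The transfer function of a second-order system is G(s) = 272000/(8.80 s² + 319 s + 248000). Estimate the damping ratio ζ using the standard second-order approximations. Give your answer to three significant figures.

ζ ≈ 0.108

Dividing through by 8.80: denominator becomes s² + 36.25 s + 28180.
So ω_n = √28180 = 168 rad/s and ζ = 36.25/(2·168) = 0.108.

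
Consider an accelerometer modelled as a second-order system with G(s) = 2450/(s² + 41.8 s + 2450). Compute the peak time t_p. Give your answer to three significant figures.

Comparing the denominator to s² + 2ζω_n s + ω_n²: ω_n = √2450 = 49.5 rad/s, and 2ζω_n = 41.8 so ζ = 41.8/(2·49.5) = 0.422.
ω_d = ω_n√(1−ζ²) = 44.9 rad/s. Then t_p = π/ω_d = 0.0700 s.

t_p ≈ 0.0700 s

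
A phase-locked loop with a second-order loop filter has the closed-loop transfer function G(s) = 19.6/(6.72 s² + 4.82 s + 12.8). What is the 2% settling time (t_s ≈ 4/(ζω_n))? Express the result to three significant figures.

t_s ≈ 11.2 s

Dividing through by 6.72: denominator becomes s² + 0.7173 s + 1.905.
So ω_n = √1.905 = 1.38 rad/s and ζ = 0.7173/(2·1.38) = 0.260.
t_s ≈ 4/(ζω_n) = 11.2 s.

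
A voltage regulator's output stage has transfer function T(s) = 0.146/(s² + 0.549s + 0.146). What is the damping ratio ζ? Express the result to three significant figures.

ζ ≈ 0.718

ω_n = √0.146 = 0.382 rad/s; ζ = 0.549/(2·0.382) = 0.718.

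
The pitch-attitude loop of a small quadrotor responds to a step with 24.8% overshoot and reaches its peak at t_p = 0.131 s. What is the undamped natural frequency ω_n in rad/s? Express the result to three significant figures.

ω_n ≈ 26.2 rad/s

From the overshoot, ζ = −ln(OS)/√(π²+ln²(OS)) = 0.406.
From t_p = π/ω_d, ω_d = π/0.131 = 24.0 rad/s, so ω_n = ω_d/√(1−ζ²) = 26.2 rad/s.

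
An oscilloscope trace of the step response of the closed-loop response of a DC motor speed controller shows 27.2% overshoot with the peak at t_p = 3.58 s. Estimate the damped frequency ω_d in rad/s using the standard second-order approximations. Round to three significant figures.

t_p = π/ω_d, so ω_d = π/3.58 = 0.878 rad/s.

ω_d ≈ 0.878 rad/s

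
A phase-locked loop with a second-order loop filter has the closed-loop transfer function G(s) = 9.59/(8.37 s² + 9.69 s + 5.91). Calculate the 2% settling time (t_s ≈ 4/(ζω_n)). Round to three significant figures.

t_s ≈ 6.91 s

Dividing through by 8.37: denominator becomes s² + 1.158 s + 0.7061.
So ω_n = √0.7061 = 0.840 rad/s and ζ = 1.158/(2·0.840) = 0.689.
t_s ≈ 4/(ζω_n) = 6.91 s.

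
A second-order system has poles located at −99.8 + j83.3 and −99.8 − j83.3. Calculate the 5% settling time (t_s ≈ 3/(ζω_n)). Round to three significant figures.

t_s ≈ 0.0301 s

For poles at −σ ± jω_d, ζω_n = σ = 99.8, so t_s ≈ 3/σ = 0.0301 s.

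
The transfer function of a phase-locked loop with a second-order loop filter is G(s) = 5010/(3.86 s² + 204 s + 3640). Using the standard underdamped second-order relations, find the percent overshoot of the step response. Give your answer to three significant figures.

%OS ≈ 0.496%

Dividing through by 3.86: denominator becomes s² + 52.85 s + 943.0.
So ω_n = √943.0 = 30.7 rad/s and ζ = 52.85/(2·30.7) = 0.861.
%OS = 100·exp(−πζ/√(1−ζ²)) = 0.496%.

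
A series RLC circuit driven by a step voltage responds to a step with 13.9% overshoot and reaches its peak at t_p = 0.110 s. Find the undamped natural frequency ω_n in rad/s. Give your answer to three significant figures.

From the overshoot, ζ = −ln(OS)/√(π²+ln²(OS)) = 0.532.
From t_p = π/ω_d, ω_d = π/0.110 = 28.6 rad/s, so ω_n = ω_d/√(1−ζ²) = 33.7 rad/s.

ω_n ≈ 33.7 rad/s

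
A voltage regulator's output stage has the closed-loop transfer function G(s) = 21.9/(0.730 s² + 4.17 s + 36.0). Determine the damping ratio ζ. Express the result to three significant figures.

Dividing through by 0.730: denominator becomes s² + 5.712 s + 49.32.
So ω_n = √49.32 = 7.02 rad/s and ζ = 5.712/(2·7.02) = 0.407.

ζ ≈ 0.407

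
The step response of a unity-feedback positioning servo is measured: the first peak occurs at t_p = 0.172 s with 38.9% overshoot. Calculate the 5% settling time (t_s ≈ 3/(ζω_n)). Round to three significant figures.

The overshoot fixes ζ = −ln(OS)/√(π²+ln²(OS)) = 0.288.
t_p = π/ω_d ⇒ ω_d = 18.3 rad/s; then ω_n = ω_d/√(1−ζ²) = 19.1 rad/s.
t_s ≈ 3/(ζω_n) = 3/(0.288·19.1) = 0.547 s.

t_s ≈ 0.547 s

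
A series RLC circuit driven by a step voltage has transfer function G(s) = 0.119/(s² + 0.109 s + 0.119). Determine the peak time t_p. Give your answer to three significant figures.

Matching coefficients with s² + 2ζω_n s + ω_n² gives ω_n² = 0.119 ⇒ ω_n = 0.345 rad/s, and ζ = 0.109/(2ω_n) = 0.158.
ω_d = 0.345·√(1 − 0.158²) = 0.341 rad/s. Then t_p = π/ω_d = 9.22 s.

t_p ≈ 9.22 s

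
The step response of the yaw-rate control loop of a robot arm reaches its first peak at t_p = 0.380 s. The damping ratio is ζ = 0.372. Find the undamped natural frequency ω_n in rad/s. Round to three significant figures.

ω_n ≈ 8.91 rad/s

Peak time t_p = π/ω_d, so ω_d = π/t_p = π/0.380 = 8.27 rad/s.
ω_n = ω_d/√(1−ζ²) = 8.27/√0.862 = 8.91 rad/s.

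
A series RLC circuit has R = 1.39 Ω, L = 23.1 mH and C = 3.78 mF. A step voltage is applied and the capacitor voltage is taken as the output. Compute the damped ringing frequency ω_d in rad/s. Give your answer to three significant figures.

For a series RLC circuit (capacitor voltage as output), ω_n = 1/√(LC) = 1/√(23.1 mH · 3.78 mF) = 107 rad/s.
ζ = (R/2)·√(C/L) = (1.39/2)·√(3.78 mF/23.1 mH) = 0.281.
ω_d = 107·√(1 − 0.281²) = 103 rad/s.

ω_d ≈ 103 rad/s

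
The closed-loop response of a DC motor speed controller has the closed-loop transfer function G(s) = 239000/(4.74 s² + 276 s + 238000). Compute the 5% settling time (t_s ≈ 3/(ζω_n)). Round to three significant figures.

t_s ≈ 0.103 s

Dividing through by 4.74: denominator becomes s² + 58.23 s + 50210.
So ω_n = √50210 = 224 rad/s and ζ = 58.23/(2·224) = 0.130.
t_s ≈ 3/(ζω_n) = 0.103 s.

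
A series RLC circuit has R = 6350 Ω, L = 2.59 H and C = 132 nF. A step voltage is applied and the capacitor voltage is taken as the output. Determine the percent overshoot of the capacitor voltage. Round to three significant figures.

For a series RLC circuit (capacitor voltage as output), ω_n = 1/√(LC) = 1/√(2.59 H · 132 nF) = 1710 rad/s.
ζ = (R/2)·√(C/L) = (6350/2)·√(132 nF/2.59 H) = 0.717.
%OS = 100 e^{−πζ/√(1−ζ²)} with ζ = 0.717 gives 3.96%.

%OS ≈ 3.96%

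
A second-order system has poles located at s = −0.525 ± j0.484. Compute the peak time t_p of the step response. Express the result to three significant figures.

t_p ≈ 6.49 s

t_p = π/ω_d with ω_d = 0.484 (the imaginary part), so t_p = 6.49 s.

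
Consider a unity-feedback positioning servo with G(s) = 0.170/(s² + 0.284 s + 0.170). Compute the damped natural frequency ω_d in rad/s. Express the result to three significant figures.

ω_d ≈ 0.387 rad/s

Matching coefficients with s² + 2ζω_n s + ω_n² gives ω_n² = 0.170 ⇒ ω_n = 0.412 rad/s, and ζ = 0.284/(2ω_n) = 0.344.
ω_d = ω_n√(1−ζ²) = 0.387 rad/s.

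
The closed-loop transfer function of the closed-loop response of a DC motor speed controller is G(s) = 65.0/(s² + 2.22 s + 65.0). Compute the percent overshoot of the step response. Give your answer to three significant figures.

Comparing the denominator to s² + 2ζω_n s + ω_n²: ω_n = √65.0 = 8.06 rad/s, and 2ζω_n = 2.22 so ζ = 2.22/(2·8.06) = 0.138.
Overshoot: exp(−π·0.138/√(1−0.138²)) = 0.646, i.e. 64.6%.

%OS ≈ 64.6%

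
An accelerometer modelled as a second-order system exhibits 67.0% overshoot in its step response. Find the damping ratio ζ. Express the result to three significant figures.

ζ ≈ 0.126

ζ = −ln(OS)/√(π² + (ln OS)²). With OS = 0.670, ln OS = −0.4005 and ζ = 0.4005/3.167 = 0.126.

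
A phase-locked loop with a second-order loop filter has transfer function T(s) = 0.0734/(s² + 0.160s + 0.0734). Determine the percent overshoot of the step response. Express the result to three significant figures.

%OS ≈ 37.9%

Matching coefficients with s² + 2ζω_n s + ω_n² gives ω_n² = 0.0734 ⇒ ω_n = 0.271 rad/s, and ζ = 0.160/(2ω_n) = 0.295.
%OS = 100 e^{−πζ/√(1−ζ²)} with ζ = 0.295 gives 37.9%.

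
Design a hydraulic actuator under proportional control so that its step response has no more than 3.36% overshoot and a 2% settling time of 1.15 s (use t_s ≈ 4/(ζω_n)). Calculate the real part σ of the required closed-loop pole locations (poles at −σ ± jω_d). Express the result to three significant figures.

The settling-time spec alone fixes σ = ζω_n = 4/t_s = 4/1.15 = 3.48.
(Overshoot then fixes ζ = 0.734 and hence ω_d = σ·√(1−ζ²)/ζ = 3.22 rad/s.)

σ ≈ 3.48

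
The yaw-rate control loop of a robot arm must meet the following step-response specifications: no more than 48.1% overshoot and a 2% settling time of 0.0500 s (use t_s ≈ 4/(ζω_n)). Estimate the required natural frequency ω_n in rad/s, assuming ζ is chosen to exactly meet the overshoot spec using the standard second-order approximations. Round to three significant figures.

ω_n ≈ 353 rad/s

Inverting the overshoot relation: ζ = |ln 0.481|/√(π² + ln²0.481) = 0.227.
From t_s ≈ 4/(ζω_n): ω_n = 4/(ζ·t_s) = 4/(0.227·0.0500) = 353 rad/s.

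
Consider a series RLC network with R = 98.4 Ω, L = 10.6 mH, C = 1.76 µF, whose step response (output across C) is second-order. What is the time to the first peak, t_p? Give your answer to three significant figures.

For a series RLC circuit (capacitor voltage as output), ω_n = 1/√(LC) = 1/√(10.6 mH · 1.76 µF) = 7320 rad/s.
ζ = (R/2)·√(C/L) = (98.4/2)·√(1.76 µF/10.6 mH) = 0.634.
The damped frequency ω_d = ω_n√(1−ζ²) = 5660 rad/s. t_p = π/ω_d = 0.000555 s.

t_p ≈ 0.000555 s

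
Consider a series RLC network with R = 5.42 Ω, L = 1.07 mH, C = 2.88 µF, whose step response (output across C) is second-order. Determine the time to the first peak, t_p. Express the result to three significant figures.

t_p ≈ 0.000176 s

For a series RLC circuit (capacitor voltage as output), ω_n = 1/√(LC) = 1/√(1.07 mH · 2.88 µF) = 18000 rad/s.
ζ = (R/2)·√(C/L) = (5.42/2)·√(2.88 µF/1.07 mH) = 0.141.
The damped frequency ω_d = ω_n√(1−ζ²) = 17800 rad/s. t_p = π/ω_d = 0.000176 s.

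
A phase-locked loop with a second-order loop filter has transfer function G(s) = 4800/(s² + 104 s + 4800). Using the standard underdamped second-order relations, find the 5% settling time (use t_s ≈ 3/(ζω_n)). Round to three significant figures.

t_s ≈ 0.0577 s

Comparing the denominator to s² + 2ζω_n s + ω_n²: ω_n = √4800 = 69.3 rad/s, and 2ζω_n = 104 so ζ = 104/(2·69.3) = 0.751.
t_s ≈ 3/(ζω_n) = 3/(0.751·69.3) = 0.0577 s.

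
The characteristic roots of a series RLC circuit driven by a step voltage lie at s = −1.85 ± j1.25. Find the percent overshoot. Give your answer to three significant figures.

With σ = 1.85, ω_d = 1.25: ω_n = √(σ²+ω_d²) = 2.23 rad/s, ζ = σ/ω_n = 0.829.
Overshoot: exp(−π·0.829/√(1−0.829²)) = 0.00957, i.e. 0.957%.

%OS ≈ 0.957%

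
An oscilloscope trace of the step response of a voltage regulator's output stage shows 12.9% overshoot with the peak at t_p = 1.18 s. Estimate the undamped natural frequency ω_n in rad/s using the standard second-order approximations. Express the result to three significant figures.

The overshoot fixes ζ = −ln(OS)/√(π²+ln²(OS)) = 0.546.
t_p = π/ω_d ⇒ ω_d = 2.66 rad/s; then ω_n = ω_d/√(1−ζ²) = 3.18 rad/s.

ω_n ≈ 3.18 rad/s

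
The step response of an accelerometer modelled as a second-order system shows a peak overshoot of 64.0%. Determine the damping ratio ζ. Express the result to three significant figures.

ζ ≈ 0.141

From %OS = 100·exp(−πζ/√(1−ζ²)), invert to get ζ = −ln(OS)/√(π² + ln²(OS)) with OS = 0.640.
−ln 0.640 = 0.4463, so ζ = 0.4463/√(π² + 0.1992) = 0.141.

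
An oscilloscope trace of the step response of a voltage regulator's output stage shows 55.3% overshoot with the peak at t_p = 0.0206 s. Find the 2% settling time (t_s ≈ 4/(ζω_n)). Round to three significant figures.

t_s ≈ 0.139 s

From the overshoot, ζ = −ln(OS)/√(π²+ln²(OS)) = 0.185.
From t_p = π/ω_d, ω_d = π/0.0206 = 153 rad/s, so ω_n = ω_d/√(1−ζ²) = 155 rad/s.
t_s ≈ 4/(ζω_n) = 4/(0.185·155) = 0.139 s.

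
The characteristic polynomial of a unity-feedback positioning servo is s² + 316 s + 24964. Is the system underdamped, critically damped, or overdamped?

critically damped

a² − 4b = 316² − 4·24964 = 0 (repeated real root); the system is critically damped.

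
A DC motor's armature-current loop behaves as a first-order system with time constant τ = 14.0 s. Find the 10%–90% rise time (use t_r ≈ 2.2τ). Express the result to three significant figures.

t_r ≈ 30.8 s

t_r ≈ 2.2τ = 30.8 s.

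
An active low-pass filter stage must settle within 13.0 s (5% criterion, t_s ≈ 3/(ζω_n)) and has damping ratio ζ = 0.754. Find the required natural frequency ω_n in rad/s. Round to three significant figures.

Rearranging t_s ≈ 3/(ζω_n) gives ω_n = 3/(ζ·t_s) = 3/(0.754 × 13.0) = 0.306 rad/s.

ω_n ≈ 0.306 rad/s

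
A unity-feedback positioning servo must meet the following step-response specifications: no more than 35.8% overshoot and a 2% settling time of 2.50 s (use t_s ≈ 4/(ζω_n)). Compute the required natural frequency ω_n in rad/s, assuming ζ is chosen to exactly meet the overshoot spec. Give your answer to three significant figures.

ω_n ≈ 5.15 rad/s

ζ = −ln(OS)/√(π² + (ln OS)²). With OS = 0.358, ln OS = −1.027 and ζ = 1.027/3.305 = 0.311.
Then ω_n = 4/(ζ t_s) = 4/(0.311 × 2.50) = 5.15 rad/s.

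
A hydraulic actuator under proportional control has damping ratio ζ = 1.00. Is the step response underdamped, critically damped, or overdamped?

Since ζ = 1, the system is critically damped.

critically damped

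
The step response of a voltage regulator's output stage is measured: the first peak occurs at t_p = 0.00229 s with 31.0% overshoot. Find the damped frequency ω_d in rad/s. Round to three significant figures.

t_p = π/ω_d, so ω_d = π/0.00229 = 1370 rad/s.

ω_d ≈ 1370 rad/s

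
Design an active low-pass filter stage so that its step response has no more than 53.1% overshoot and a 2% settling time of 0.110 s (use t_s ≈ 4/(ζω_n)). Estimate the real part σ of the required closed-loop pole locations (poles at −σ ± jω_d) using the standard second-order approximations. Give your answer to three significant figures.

σ ≈ 36.4

The settling-time spec alone fixes σ = ζω_n = 4/t_s = 4/0.110 = 36.4.
(Overshoot then fixes ζ = 0.198 and hence ω_d = σ·√(1−ζ²)/ζ = 180 rad/s.)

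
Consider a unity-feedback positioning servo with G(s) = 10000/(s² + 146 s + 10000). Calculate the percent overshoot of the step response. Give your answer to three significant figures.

Comparing the denominator to s² + 2ζω_n s + ω_n²: ω_n = √10000 = 100 rad/s, and 2ζω_n = 146 so ζ = 146/(2·100) = 0.730.
%OS = 100·exp(−πζ/√(1−ζ²)) = 3.49%.

%OS ≈ 3.49%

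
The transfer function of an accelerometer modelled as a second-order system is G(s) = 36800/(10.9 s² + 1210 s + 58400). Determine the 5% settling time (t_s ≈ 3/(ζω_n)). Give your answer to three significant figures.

Dividing through by 10.9: denominator becomes s² + 111.0 s + 5358.
So ω_n = √5358 = 73.2 rad/s and ζ = 111.0/(2·73.2) = 0.758.
t_s ≈ 3/(ζω_n) = 0.0540 s.

t_s ≈ 0.0540 s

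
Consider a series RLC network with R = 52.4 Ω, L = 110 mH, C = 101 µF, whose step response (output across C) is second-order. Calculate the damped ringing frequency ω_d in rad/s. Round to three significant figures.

ω_d ≈ 182 rad/s

For a series RLC circuit (capacitor voltage as output), ω_n = 1/√(LC) = 1/√(110 mH · 101 µF) = 300 rad/s.
ζ = (R/2)·√(C/L) = (52.4/2)·√(101 µF/110 mH) = 0.794.
ω_d = ω_n√(1−ζ²) = 182 rad/s.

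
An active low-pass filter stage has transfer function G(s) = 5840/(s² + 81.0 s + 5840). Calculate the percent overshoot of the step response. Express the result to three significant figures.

%OS ≈ 14.0%

Matching coefficients with s² + 2ζω_n s + ω_n² gives ω_n² = 5840 ⇒ ω_n = 76.4 rad/s, and ζ = 81.0/(2ω_n) = 0.530.
%OS = 100 e^{−πζ/√(1−ζ²)} with ζ = 0.530 gives 14.0%.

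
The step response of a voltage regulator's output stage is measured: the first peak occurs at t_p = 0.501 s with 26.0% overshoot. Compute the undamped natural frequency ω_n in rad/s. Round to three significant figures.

From the overshoot, ζ = −ln(OS)/√(π²+ln²(OS)) = 0.394.
From t_p = π/ω_d, ω_d = π/0.501 = 6.27 rad/s, so ω_n = ω_d/√(1−ζ²) = 6.82 rad/s.

ω_n ≈ 6.82 rad/s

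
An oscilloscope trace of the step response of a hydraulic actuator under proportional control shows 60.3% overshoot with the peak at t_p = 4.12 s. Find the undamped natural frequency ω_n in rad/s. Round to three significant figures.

The overshoot fixes ζ = −ln(OS)/√(π²+ln²(OS)) = 0.159.
t_p = π/ω_d ⇒ ω_d = 0.763 rad/s; then ω_n = ω_d/√(1−ζ²) = 0.772 rad/s.

ω_n ≈ 0.772 rad/s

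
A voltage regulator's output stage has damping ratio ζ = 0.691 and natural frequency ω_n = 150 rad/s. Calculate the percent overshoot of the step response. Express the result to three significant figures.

For an underdamped second-order system, %OS = 100·exp(−πζ/√(1−ζ²)).
πζ/√(1−ζ²) = π·0.691/√(1−0.477) = 3.003, so %OS = 100·e^(−3.003) = 4.96%.

%OS ≈ 4.96%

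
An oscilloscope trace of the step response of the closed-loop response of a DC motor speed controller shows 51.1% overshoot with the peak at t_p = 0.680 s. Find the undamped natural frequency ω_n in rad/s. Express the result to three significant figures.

ω_n ≈ 4.72 rad/s

ζ from %OS: ζ = |ln 0.511|/√(π²+ln²0.511) = 0.209.
t_p = π/ω_d ⇒ ω_d = 4.62 rad/s; then ω_n = ω_d/√(1−ζ²) = 4.72 rad/s.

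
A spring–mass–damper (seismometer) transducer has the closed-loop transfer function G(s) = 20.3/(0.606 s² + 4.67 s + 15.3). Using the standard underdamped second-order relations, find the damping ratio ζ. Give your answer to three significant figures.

ζ ≈ 0.767

Dividing through by 0.606: denominator becomes s² + 7.706 s + 25.25.
So ω_n = √25.25 = 5.02 rad/s and ζ = 7.706/(2·5.02) = 0.767.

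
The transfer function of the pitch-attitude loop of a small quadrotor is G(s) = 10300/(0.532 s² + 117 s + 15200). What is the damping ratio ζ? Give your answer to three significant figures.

ζ ≈ 0.651

Dividing through by 0.532: denominator becomes s² + 219.9 s + 28570.
So ω_n = √28570 = 169 rad/s and ζ = 219.9/(2·169) = 0.651.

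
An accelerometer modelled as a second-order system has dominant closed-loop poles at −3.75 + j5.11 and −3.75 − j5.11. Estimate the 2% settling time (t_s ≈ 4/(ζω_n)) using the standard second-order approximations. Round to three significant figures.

For poles at −σ ± jω_d, ζω_n = σ = 3.75, so t_s ≈ 4/σ = 1.07 s.

t_s ≈ 1.07 s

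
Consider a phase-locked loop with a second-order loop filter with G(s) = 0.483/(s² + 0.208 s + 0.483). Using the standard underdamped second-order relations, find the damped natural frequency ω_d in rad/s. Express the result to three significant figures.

ω_d ≈ 0.687 rad/s

ω_n = √0.483 = 0.695 rad/s; ζ = 0.208/(2·0.695) = 0.150.
ω_d = ω_n√(1−ζ²) = 0.687 rad/s.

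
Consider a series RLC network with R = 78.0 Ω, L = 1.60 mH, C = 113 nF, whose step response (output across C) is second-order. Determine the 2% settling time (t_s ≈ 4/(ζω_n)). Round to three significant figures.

t_s ≈ 0.000164 s

For a series RLC circuit (capacitor voltage as output), ω_n = 1/√(LC) = 1/√(1.60 mH · 113 nF) = 74400 rad/s.
ζ = (R/2)·√(C/L) = (78.0/2)·√(113 nF/1.60 mH) = 0.328.
t_s ≈ 4/(ζω_n) = 0.000164 s.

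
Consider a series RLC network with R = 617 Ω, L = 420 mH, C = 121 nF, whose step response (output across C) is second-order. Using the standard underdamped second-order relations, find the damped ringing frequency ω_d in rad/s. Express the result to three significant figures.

ω_d ≈ 4370 rad/s

For a series RLC circuit (capacitor voltage as output), ω_n = 1/√(LC) = 1/√(420 mH · 121 nF) = 4440 rad/s.
ζ = (R/2)·√(C/L) = (617/2)·√(121 nF/420 mH) = 0.166.
ω_d = ω_n√(1−ζ²) = 4370 rad/s.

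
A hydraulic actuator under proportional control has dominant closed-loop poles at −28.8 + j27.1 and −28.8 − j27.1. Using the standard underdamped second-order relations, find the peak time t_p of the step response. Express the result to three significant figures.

t_p = π/ω_d with ω_d = 27.1 (the imaginary part), so t_p = 0.116 s.

t_p ≈ 0.116 s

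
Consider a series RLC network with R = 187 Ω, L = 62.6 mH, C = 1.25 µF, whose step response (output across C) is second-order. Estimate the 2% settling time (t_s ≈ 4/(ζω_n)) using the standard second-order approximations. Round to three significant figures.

For a series RLC circuit (capacitor voltage as output), ω_n = 1/√(LC) = 1/√(62.6 mH · 1.25 µF) = 3570 rad/s.
ζ = (R/2)·√(C/L) = (187/2)·√(1.25 µF/62.6 mH) = 0.418.
t_s ≈ 4/(ζω_n) = 0.00268 s.

t_s ≈ 0.00268 s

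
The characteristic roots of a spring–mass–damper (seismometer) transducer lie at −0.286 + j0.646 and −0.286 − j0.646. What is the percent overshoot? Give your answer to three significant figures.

%OS ≈ 24.9%

With σ = 0.286, ω_d = 0.646: ω_n = √(σ²+ω_d²) = 0.706 rad/s, ζ = σ/ω_n = 0.405.
%OS = 100·exp(−πζ/√(1−ζ²)) = 24.9%.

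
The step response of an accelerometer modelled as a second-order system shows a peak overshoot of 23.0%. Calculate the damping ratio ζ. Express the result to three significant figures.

ζ = −ln(OS)/√(π² + (ln OS)²). With OS = 0.230, ln OS = −1.470 and ζ = 1.470/3.468 = 0.424.

ζ ≈ 0.424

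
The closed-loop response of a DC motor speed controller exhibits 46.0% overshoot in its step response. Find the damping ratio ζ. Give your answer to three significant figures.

Inverting the overshoot relation: ζ = |ln 0.460|/√(π² + ln²0.460) = 0.240.

ζ ≈ 0.240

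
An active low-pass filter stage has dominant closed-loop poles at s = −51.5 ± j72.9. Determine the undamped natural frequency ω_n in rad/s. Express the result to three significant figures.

|pole| = ω_n = √(51.5² + 72.9²) = 89.3 rad/s; ζ = cos θ = σ/ω_n = 0.577.

ω_n ≈ 89.3 rad/s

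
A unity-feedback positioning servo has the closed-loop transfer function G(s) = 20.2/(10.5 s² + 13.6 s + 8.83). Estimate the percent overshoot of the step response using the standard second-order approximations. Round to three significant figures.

%OS ≈ 4.36%

Dividing through by 10.5: denominator becomes s² + 1.295 s + 0.8410.
So ω_n = √0.8410 = 0.917 rad/s and ζ = 1.295/(2·0.917) = 0.706.
%OS = 100 e^{−πζ/√(1−ζ²)} with ζ = 0.706 gives 4.36%.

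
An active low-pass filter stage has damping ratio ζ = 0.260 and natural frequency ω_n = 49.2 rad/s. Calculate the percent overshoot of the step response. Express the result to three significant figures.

For an underdamped second-order system, %OS = 100·exp(−πζ/√(1−ζ²)).
πζ/√(1−ζ²) = π·0.260/√(1−0.0676) = 0.8459, so %OS = 100·e^(−0.8459) = 42.9%.

%OS ≈ 42.9%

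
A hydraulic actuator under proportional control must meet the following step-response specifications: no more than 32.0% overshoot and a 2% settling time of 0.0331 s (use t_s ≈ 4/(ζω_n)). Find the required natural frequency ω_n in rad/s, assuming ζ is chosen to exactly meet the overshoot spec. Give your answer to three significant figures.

ω_n ≈ 354 rad/s

From %OS = 100·exp(−πζ/√(1−ζ²)), invert to get ζ = −ln(OS)/√(π² + ln²(OS)) with OS = 0.320.
−ln 0.320 = 1.139, so ζ = 1.139/√(π² + 1.298) = 0.341.
Then ω_n = 4/(ζ t_s) = 4/(0.341 × 0.0331) = 354 rad/s.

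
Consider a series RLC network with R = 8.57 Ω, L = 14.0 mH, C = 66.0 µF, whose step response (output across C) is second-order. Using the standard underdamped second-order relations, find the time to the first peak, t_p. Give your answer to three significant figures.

For a series RLC circuit (capacitor voltage as output), ω_n = 1/√(LC) = 1/√(14.0 mH · 66.0 µF) = 1040 rad/s.
ζ = (R/2)·√(C/L) = (8.57/2)·√(66.0 µF/14.0 mH) = 0.294.
ω_d = ω_n√(1−ζ²) = 994 rad/s. t_p = π/ω_d = 0.00316 s.

t_p ≈ 0.00316 s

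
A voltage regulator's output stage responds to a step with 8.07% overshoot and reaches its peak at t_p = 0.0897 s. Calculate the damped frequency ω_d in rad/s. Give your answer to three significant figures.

t_p = π/ω_d, so ω_d = π/0.0897 = 35.0 rad/s.

ω_d ≈ 35.0 rad/s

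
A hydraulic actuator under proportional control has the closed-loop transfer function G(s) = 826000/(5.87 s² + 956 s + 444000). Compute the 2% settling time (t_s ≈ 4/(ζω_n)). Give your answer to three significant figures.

t_s ≈ 0.0491 s

Dividing through by 5.87: denominator becomes s² + 162.9 s + 75640.
So ω_n = √75640 = 275 rad/s and ζ = 162.9/(2·275) = 0.296.
t_s ≈ 4/(ζω_n) = 0.0491 s.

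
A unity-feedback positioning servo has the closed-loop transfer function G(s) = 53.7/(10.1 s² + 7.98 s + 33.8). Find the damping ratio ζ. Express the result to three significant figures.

Dividing through by 10.1: denominator becomes s² + 0.7901 s + 3.347.
So ω_n = √3.347 = 1.83 rad/s and ζ = 0.7901/(2·1.83) = 0.216.

ζ ≈ 0.216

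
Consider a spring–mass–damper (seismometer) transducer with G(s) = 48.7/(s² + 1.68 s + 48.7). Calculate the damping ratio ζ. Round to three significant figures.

Comparing the denominator to s² + 2ζω_n s + ω_n²: ω_n = √48.7 = 6.98 rad/s, and 2ζω_n = 1.68 so ζ = 1.68/(2·6.98) = 0.120.

ζ ≈ 0.120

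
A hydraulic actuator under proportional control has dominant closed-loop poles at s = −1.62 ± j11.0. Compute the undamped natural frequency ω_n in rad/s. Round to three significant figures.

ω_n ≈ 11.1 rad/s

With σ = 1.62, ω_d = 11.0: ω_n = √(σ²+ω_d²) = 11.1 rad/s, ζ = σ/ω_n = 0.146.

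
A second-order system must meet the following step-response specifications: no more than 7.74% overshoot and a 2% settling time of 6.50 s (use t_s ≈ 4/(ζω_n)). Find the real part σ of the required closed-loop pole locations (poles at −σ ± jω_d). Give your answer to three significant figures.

The settling-time spec alone fixes σ = ζω_n = 4/t_s = 4/6.50 = 0.615.
(Overshoot then fixes ζ = 0.632 and hence ω_d = σ·√(1−ζ²)/ζ = 0.756 rad/s.)

σ ≈ 0.615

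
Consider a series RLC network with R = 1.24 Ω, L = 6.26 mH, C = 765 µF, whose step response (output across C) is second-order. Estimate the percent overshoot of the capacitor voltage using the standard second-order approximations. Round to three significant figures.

For a series RLC circuit (capacitor voltage as output), ω_n = 1/√(LC) = 1/√(6.26 mH · 765 µF) = 457 rad/s.
ζ = (R/2)·√(C/L) = (1.24/2)·√(765 µF/6.26 mH) = 0.217.
%OS = 100 e^{−πζ/√(1−ζ²)} with ζ = 0.217 gives 49.8%.

%OS ≈ 49.8%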